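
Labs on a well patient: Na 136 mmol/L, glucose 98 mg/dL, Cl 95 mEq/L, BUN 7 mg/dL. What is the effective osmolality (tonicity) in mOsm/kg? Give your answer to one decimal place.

Effective osmolality excludes urea (freely permeant across cell membranes):
2·Na + glucose/18
= 2·136 + 98/18
= 272 + 5.44
= 277.44 mOsm/kg

277.4 mOsm/kg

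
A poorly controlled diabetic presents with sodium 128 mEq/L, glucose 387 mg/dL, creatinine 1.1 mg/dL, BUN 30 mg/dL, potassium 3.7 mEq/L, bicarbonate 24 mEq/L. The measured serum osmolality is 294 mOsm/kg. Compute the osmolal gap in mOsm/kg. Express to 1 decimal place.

Calculated osmolality = 2·Na + glucose/18 + BUN/2.8
= 2·128 + 387/18 + 30/2.8
= 256 + 21.50 + 10.71
= 288.21 mOsm/kg ≈ 288.2 mOsm/kg
Osmolar gap = measured − calculated = 294 − 288.2 = 5.8 mOsm/kg

5.8 mOsm/kg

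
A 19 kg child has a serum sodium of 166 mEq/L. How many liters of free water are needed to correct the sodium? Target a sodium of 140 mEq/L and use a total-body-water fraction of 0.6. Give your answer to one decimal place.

TBW = 0.6 · 19 = 11.4 L
Free water deficit = TBW · (Na/140 − 1)
= 11.4 · (166/140 − 1)
= 11.4 · 0.1857
= 2.12 L

2.1 L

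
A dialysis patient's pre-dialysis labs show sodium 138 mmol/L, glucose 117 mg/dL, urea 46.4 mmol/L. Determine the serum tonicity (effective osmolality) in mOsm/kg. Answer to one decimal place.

Effective osmolality excludes urea (freely permeant across cell membranes):
2·Na + glucose/18
= 2·138 + 117/18
= 276 + 6.5
= 282.5 mOsm/kg

282.5 mOsm/kg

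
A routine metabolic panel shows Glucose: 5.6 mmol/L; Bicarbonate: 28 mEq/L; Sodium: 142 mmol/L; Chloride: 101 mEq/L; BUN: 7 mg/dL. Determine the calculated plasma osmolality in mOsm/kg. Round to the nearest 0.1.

Calculated osmolality = 2·Na + glucose + BUN/2.8
= 2·142 + 5.6 + 7/2.8
= 284 + 5.60 + 2.50
= 292.1 mOsm/kg

292.1 mOsm/kg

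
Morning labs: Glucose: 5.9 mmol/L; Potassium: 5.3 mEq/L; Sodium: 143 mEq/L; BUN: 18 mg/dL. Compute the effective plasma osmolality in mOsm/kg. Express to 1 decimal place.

Effective osmolality excludes urea (freely permeant across cell membranes):
2·Na + glucose
= 2·143 + 5.9
= 286 + 5.9
= 291.9 mOsm/kg

291.9 mOsm/kg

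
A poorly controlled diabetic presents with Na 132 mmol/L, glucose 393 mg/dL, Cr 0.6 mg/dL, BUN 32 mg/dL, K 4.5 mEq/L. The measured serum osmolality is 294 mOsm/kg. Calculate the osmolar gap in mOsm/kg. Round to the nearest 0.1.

Calculated osmolality = 2·Na + glucose/18 + BUN/2.8
= 2·132 + 393/18 + 32/2.8
= 264 + 21.83 + 11.43
= 297.26 mOsm/kg ≈ 297.3 mOsm/kg
Osmolar gap = measured − calculated = 294 − 297.3 = -3.3 mOsm/kg

-3.3 mOsm/kg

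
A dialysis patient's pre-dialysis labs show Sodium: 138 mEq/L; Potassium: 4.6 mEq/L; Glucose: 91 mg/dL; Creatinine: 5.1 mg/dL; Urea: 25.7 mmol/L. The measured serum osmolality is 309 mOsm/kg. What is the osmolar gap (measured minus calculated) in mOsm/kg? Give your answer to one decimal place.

Calculated osmolality = 2·Na + glucose/18 + urea
= 2·138 + 91/18 + 25.7
= 276 + 5.06 + 25.70
= 306.76 mOsm/kg ≈ 306.8 mOsm/kg
Osmolar gap = measured − calculated = 309 − 306.8 = 2.2 mOsm/kg

2.2 mOsm/kg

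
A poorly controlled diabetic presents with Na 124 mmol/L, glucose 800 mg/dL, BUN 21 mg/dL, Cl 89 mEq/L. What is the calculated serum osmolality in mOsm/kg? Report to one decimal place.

299.9 mOsm/kg

Calculated osmolality = 2·Na + glucose/18 + BUN/2.8
= 2·124 + 800/18 + 21/2.8
= 248 + 44.44 + 7.50
= 299.94 mOsm/kg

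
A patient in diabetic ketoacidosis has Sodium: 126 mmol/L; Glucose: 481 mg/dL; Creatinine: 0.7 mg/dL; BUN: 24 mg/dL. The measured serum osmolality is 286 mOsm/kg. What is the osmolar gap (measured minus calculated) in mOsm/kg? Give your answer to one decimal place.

-1.3 mOsm/kg

Calculated osmolality = 2·Na + glucose/18 + BUN/2.8
= 2·126 + 481/18 + 24/2.8
= 252 + 26.72 + 8.57
= 287.29 mOsm/kg ≈ 287.3 mOsm/kg
Osmolar gap = measured − calculated = 286 − 287.3 = -1.3 mOsm/kg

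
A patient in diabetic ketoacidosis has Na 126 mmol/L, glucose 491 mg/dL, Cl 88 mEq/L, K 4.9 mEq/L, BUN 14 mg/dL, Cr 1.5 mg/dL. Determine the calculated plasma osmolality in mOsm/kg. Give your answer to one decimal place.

Calculated osmolality = 2·Na + glucose/18 + BUN/2.8
= 2·126 + 491/18 + 14/2.8
= 252 + 27.28 + 5
= 284.28 mOsm/kg

284.3 mOsm/kg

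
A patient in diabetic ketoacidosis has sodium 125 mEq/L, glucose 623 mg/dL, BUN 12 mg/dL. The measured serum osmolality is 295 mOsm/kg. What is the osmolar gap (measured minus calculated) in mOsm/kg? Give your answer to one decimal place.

6.1 mOsm/kg

Calculated osmolality = 2·Na + glucose/18 + BUN/2.8
= 2·125 + 623/18 + 12/2.8
= 250 + 34.61 + 4.29
= 288.9 mOsm/kg ≈ 288.9 mOsm/kg
Osmolar gap = measured − calculated = 295 − 288.9 = 6.1 mOsm/kg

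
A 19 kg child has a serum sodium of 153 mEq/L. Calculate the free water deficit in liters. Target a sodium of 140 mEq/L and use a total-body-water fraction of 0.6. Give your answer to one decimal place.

TBW = 0.6 · 19 = 11.4 L
Free water deficit = TBW · (Na/140 − 1)
= 11.4 · (153/140 − 1)
= 11.4 · 0.0929
= 1.06 L

1.1 L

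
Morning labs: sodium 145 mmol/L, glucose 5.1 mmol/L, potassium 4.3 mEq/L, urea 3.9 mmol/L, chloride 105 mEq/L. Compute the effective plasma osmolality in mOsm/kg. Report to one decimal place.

Effective osmolality excludes urea (freely permeant across cell membranes):
2·Na + glucose
= 2·145 + 5.1
= 290 + 5.1
= 295.1 mOsm/kg

295.1 mOsm/kg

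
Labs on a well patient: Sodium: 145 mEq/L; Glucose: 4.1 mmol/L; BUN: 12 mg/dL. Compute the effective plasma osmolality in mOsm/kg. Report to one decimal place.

Effective osmolality excludes urea (freely permeant across cell membranes):
2·Na + glucose
= 2·145 + 4.1
= 290 + 4.1
= 294.1 mOsm/kg

294.1 mOsm/kg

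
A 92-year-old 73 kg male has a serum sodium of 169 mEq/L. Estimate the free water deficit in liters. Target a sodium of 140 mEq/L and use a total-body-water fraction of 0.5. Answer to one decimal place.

TBW = 0.5 · 73 = 36.5 L
Free water deficit = TBW · (Na/140 − 1)
= 36.5 · (169/140 − 1)
= 36.5 · 0.2071
= 7.56 L

7.6 L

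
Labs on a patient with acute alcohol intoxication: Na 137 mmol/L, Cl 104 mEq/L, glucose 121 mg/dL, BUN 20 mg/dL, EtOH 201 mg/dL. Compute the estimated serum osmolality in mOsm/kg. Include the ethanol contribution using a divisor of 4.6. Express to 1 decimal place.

331.6 mOsm/kg

Calculated osmolality = 2·Na + glucose/18 + BUN/2.8 + ethanol/4.6
= 2·137 + 121/18 + 20/2.8 + 201/4.6
= 274 + 6.72 + 7.14 + 43.70
= 331.56 mOsm/kg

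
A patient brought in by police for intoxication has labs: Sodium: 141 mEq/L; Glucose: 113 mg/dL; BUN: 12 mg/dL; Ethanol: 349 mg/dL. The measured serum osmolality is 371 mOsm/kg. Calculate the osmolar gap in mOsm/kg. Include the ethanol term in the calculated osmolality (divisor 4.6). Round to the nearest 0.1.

2.6 mOsm/kg

Calculated osmolality = 2·Na + glucose/18 + BUN/2.8 + ethanol/4.6
= 2·141 + 113/18 + 12/2.8 + 349/4.6
= 282 + 6.28 + 4.29 + 75.87
= 368.44 mOsm/kg ≈ 368.4 mOsm/kg
Osmolar gap = measured − calculated = 371 − 368.4 = 2.6 mOsm/kg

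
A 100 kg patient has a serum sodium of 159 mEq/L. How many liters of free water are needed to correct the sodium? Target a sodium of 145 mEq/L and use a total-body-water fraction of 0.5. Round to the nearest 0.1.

TBW = 0.5 · 100 = 50 L
Free water deficit = TBW · (Na/145 − 1)
= 50 · (159/145 − 1)
= 50 · 0.0966
= 4.83 L

4.8 L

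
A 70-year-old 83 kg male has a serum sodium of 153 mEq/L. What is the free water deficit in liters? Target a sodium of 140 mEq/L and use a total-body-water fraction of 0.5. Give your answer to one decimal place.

TBW = 0.5 · 83 = 41.5 L
Free water deficit = TBW · (Na/140 − 1)
= 41.5 · (153/140 − 1)
= 41.5 · 0.0929
= 3.86 L

3.9 L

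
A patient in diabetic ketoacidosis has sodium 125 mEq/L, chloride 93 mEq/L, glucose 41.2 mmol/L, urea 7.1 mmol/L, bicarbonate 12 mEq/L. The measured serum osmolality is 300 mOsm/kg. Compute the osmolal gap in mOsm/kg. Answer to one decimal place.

1.7 mOsm/kg

Calculated osmolality = 2·Na + glucose + urea
= 2·125 + 41.2 + 7.1
= 250 + 41.20 + 7.10
= 298.3 mOsm/kg ≈ 298.3 mOsm/kg
Osmolar gap = measured − calculated = 300 − 298.3 = 1.7 mOsm/kg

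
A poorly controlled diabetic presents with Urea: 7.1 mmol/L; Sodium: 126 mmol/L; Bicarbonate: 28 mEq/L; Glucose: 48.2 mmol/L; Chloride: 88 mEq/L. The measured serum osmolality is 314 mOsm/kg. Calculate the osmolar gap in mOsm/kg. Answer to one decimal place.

Calculated osmolality = 2·Na + glucose + urea
= 2·126 + 48.2 + 7.1
= 252 + 48.20 + 7.10
= 307.3 mOsm/kg ≈ 307.3 mOsm/kg
Osmolar gap = measured − calculated = 314 − 307.3 = 6.7 mOsm/kg

6.7 mOsm/kg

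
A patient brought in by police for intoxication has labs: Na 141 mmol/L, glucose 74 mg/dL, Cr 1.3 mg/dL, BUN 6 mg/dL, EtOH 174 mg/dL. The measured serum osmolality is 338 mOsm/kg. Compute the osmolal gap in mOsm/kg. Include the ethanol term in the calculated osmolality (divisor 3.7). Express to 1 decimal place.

2.7 mOsm/kg

Calculated osmolality = 2·Na + glucose/18 + BUN/2.8 + ethanol/3.7
= 2·141 + 74/18 + 6/2.8 + 174/3.7
= 282 + 4.11 + 2.14 + 47.03
= 335.28 mOsm/kg ≈ 335.3 mOsm/kg
Osmolar gap = measured − calculated = 338 − 335.3 = 2.7 mOsm/kg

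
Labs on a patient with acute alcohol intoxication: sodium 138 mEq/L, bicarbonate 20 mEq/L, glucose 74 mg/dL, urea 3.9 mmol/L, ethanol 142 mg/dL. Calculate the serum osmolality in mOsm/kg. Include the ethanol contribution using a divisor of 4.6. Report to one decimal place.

Calculated osmolality = 2·Na + glucose/18 + urea + ethanol/4.6
= 2·138 + 74/18 + 3.9 + 142/4.6
= 276 + 4.11 + 3.90 + 30.87
= 314.88 mOsm/kg

314.9 mOsm/kg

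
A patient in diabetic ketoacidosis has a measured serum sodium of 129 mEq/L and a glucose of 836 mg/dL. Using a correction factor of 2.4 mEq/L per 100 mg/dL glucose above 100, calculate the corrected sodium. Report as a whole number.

147 mEq/L

Corrected Na = measured Na + 2.4 · (glucose − 100)/100
= 129 + 2.4 · (836 − 100)/100
= 129 + 17.7
= 146.7 mEq/L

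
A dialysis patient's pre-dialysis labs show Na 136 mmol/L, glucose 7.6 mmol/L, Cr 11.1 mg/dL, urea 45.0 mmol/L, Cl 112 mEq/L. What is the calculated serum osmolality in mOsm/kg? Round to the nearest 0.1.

Calculated osmolality = 2·Na + glucose + urea
= 2·136 + 7.6 + 45
= 272 + 7.60 + 45
= 324.6 mOsm/kg

324.6 mOsm/kg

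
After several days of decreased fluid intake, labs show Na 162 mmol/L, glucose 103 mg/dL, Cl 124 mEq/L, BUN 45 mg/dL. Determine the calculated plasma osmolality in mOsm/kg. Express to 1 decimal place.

Calculated osmolality = 2·Na + glucose/18 + BUN/2.8
= 2·162 + 103/18 + 45/2.8
= 324 + 5.72 + 16.07
= 345.79 mOsm/kg

345.8 mOsm/kg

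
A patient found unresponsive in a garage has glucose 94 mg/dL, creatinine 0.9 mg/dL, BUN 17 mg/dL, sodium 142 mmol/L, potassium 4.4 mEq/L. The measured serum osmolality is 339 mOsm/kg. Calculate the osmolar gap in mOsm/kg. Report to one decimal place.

Calculated osmolality = 2·Na + glucose/18 + BUN/2.8
= 2·142 + 94/18 + 17/2.8
= 284 + 5.22 + 6.07
= 295.29 mOsm/kg ≈ 295.3 mOsm/kg
Osmolar gap = measured − calculated = 339 − 295.3 = 43.7 mOsm/kg

43.7 mOsm/kg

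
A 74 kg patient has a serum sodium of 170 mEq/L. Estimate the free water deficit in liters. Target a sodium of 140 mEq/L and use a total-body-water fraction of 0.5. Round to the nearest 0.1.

7.9 L

TBW = 0.5 · 74 = 37 L
Free water deficit = TBW · (Na/140 − 1)
= 37 · (170/140 − 1)
= 37 · 0.2143
= 7.93 L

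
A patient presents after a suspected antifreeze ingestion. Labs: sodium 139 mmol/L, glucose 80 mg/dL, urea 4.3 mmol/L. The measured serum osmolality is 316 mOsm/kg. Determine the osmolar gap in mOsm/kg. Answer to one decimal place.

29.3 mOsm/kg

Calculated osmolality = 2·Na + glucose/18 + urea
= 2·139 + 80/18 + 4.3
= 278 + 4.44 + 4.30
= 286.74 mOsm/kg ≈ 286.7 mOsm/kg
Osmolar gap = measured − calculated = 316 − 286.7 = 29.3 mOsm/kg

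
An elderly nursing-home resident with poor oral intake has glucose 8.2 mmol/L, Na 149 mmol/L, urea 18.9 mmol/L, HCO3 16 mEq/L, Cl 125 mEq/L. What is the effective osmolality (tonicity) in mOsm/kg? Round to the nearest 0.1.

306.2 mOsm/kg

Effective osmolality excludes urea (freely permeant across cell membranes):
2·Na + glucose
= 2·149 + 8.2
= 298 + 8.2
= 306.2 mOsm/kg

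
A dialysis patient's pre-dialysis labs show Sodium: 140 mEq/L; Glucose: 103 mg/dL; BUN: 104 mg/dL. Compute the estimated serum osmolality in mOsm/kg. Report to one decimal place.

322.9 mOsm/kg

Calculated osmolality = 2·Na + glucose/18 + BUN/2.8
= 2·140 + 103/18 + 104/2.8
= 280 + 5.72 + 37.14
= 322.86 mOsm/kg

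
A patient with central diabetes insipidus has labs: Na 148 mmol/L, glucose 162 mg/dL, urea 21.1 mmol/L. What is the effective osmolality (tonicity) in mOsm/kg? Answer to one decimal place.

305.0 mOsm/kg

Effective osmolality excludes urea (freely permeant across cell membranes):
2·Na + glucose/18
= 2·148 + 162/18
= 296 + 9
= 305 mOsm/kg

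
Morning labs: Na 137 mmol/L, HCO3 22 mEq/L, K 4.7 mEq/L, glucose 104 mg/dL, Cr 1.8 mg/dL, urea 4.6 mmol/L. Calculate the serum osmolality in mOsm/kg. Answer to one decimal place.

Calculated osmolality = 2·Na + glucose/18 + urea
= 2·137 + 104/18 + 4.6
= 274 + 5.78 + 4.60
= 284.38 mOsm/kg

284.4 mOsm/kg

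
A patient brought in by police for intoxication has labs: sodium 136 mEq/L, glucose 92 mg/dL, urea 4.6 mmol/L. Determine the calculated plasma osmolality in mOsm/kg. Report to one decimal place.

281.7 mOsm/kg

Calculated osmolality = 2·Na + glucose/18 + urea
= 2·136 + 92/18 + 4.6
= 272 + 5.11 + 4.60
= 281.71 mOsm/kg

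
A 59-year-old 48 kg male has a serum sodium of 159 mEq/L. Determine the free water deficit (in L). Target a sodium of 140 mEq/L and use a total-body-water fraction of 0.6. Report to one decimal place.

TBW = 0.6 · 48 = 28.8 L
Free water deficit = TBW · (Na/140 − 1)
= 28.8 · (159/140 − 1)
= 28.8 · 0.1357
= 3.91 L

3.9 L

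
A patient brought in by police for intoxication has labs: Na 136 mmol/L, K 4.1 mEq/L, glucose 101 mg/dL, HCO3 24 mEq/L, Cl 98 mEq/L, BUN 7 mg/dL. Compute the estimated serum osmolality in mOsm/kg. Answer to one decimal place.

280.1 mOsm/kg

Calculated osmolality = 2·Na + glucose/18 + BUN/2.8
= 2·136 + 101/18 + 7/2.8
= 272 + 5.61 + 2.50
= 280.11 mOsm/kg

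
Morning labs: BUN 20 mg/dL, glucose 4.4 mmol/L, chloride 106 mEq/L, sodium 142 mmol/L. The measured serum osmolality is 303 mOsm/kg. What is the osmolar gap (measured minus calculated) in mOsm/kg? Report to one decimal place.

Calculated osmolality = 2·Na + glucose + BUN/2.8
= 2·142 + 4.4 + 20/2.8
= 284 + 4.40 + 7.14
= 295.54 mOsm/kg ≈ 295.5 mOsm/kg
Osmolar gap = measured − calculated = 303 − 295.5 = 7.5 mOsm/kg

7.5 mOsm/kg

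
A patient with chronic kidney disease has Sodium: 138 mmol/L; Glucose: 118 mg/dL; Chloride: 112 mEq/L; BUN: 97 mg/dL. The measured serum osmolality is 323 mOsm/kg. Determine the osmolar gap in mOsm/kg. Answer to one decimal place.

5.8 mOsm/kg

Calculated osmolality = 2·Na + glucose/18 + BUN/2.8
= 2·138 + 118/18 + 97/2.8
= 276 + 6.56 + 34.64
= 317.2 mOsm/kg ≈ 317.2 mOsm/kg
Osmolar gap = measured − calculated = 323 − 317.2 = 5.8 mOsm/kg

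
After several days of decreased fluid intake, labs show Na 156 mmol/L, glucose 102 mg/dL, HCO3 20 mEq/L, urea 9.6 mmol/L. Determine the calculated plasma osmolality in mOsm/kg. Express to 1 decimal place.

327.3 mOsm/kg

Calculated osmolality = 2·Na + glucose/18 + urea
= 2·156 + 102/18 + 9.6
= 312 + 5.67 + 9.60
= 327.27 mOsm/kg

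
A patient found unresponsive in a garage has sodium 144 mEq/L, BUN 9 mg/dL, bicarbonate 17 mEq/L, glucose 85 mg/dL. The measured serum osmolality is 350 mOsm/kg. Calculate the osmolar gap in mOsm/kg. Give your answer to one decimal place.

54.1 mOsm/kg

Calculated osmolality = 2·Na + glucose/18 + BUN/2.8
= 2·144 + 85/18 + 9/2.8
= 288 + 4.72 + 3.21
= 295.93 mOsm/kg ≈ 295.9 mOsm/kg
Osmolar gap = measured − calculated = 350 − 295.9 = 54.1 mOsm/kg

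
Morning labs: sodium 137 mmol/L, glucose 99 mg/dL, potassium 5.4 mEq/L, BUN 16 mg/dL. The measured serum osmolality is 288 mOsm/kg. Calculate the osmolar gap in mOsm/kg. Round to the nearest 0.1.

2.8 mOsm/kg

Calculated osmolality = 2·Na + glucose/18 + BUN/2.8
= 2·137 + 99/18 + 16/2.8
= 274 + 5.50 + 5.71
= 285.21 mOsm/kg ≈ 285.2 mOsm/kg
Osmolar gap = measured − calculated = 288 − 285.2 = 2.8 mOsm/kg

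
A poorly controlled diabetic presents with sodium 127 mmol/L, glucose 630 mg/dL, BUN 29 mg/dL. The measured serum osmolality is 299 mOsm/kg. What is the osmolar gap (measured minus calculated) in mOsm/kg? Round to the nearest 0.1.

Calculated osmolality = 2·Na + glucose/18 + BUN/2.8
= 2·127 + 630/18 + 29/2.8
= 254 + 35 + 10.36
= 299.36 mOsm/kg ≈ 299.4 mOsm/kg
Osmolar gap = measured − calculated = 299 − 299.4 = -0.4 mOsm/kg

-0.4 mOsm/kg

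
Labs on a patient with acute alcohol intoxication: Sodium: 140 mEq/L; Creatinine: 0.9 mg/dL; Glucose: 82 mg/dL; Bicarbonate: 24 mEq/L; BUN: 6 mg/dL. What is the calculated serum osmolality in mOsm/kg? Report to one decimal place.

Calculated osmolality = 2·Na + glucose/18 + BUN/2.8
= 2·140 + 82/18 + 6/2.8
= 280 + 4.56 + 2.14
= 286.7 mOsm/kg

286.7 mOsm/kg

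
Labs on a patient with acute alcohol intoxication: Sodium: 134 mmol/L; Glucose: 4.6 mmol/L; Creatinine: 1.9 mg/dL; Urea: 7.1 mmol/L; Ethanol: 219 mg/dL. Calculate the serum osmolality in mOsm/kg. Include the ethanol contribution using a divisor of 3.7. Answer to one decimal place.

Calculated osmolality = 2·Na + glucose + urea + ethanol/3.7
= 2·134 + 4.6 + 7.1 + 219/3.7
= 268 + 4.60 + 7.10 + 59.19
= 338.89 mOsm/kg

338.9 mOsm/kg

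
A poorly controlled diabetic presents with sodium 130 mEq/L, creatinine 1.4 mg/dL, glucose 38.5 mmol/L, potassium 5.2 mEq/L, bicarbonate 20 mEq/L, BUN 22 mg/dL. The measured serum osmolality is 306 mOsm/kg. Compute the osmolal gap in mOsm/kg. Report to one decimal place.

-0.4 mOsm/kg

Calculated osmolality = 2·Na + glucose + BUN/2.8
= 2·130 + 38.5 + 22/2.8
= 260 + 38.50 + 7.86
= 306.36 mOsm/kg ≈ 306.4 mOsm/kg
Osmolar gap = measured − calculated = 306 − 306.4 = -0.4 mOsm/kg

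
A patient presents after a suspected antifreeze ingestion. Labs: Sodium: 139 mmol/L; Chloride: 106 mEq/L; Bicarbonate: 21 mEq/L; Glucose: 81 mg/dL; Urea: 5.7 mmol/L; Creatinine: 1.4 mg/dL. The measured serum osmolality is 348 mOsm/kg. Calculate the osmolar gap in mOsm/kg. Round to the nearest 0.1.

59.8 mOsm/kg

Calculated osmolality = 2·Na + glucose/18 + urea
= 2·139 + 81/18 + 5.7
= 278 + 4.50 + 5.70
= 288.2 mOsm/kg ≈ 288.2 mOsm/kg
Osmolar gap = measured − calculated = 348 − 288.2 = 59.8 mOsm/kg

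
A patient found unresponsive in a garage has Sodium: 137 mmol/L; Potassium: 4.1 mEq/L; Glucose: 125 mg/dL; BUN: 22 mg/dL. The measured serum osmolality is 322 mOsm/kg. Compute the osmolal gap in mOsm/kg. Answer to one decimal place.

33.2 mOsm/kg

Calculated osmolality = 2·Na + glucose/18 + BUN/2.8
= 2·137 + 125/18 + 22/2.8
= 274 + 6.94 + 7.86
= 288.8 mOsm/kg ≈ 288.8 mOsm/kg
Osmolar gap = measured − calculated = 322 − 288.8 = 33.2 mOsm/kg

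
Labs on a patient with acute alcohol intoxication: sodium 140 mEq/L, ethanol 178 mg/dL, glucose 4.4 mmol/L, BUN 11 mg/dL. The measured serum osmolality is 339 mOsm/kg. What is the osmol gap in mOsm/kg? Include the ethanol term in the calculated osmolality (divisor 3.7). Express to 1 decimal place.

Calculated osmolality = 2·Na + glucose + BUN/2.8 + ethanol/3.7
= 2·140 + 4.4 + 11/2.8 + 178/3.7
= 280 + 4.40 + 3.93 + 48.11
= 336.44 mOsm/kg ≈ 336.4 mOsm/kg
Osmolar gap = measured − calculated = 339 − 336.4 = 2.6 mOsm/kg

2.6 mOsm/kg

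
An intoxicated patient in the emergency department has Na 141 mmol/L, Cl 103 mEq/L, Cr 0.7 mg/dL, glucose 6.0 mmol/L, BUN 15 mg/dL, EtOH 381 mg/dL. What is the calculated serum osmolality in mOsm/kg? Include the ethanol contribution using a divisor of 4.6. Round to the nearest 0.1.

Calculated osmolality = 2·Na + glucose + BUN/2.8 + ethanol/4.6
= 2·141 + 6 + 15/2.8 + 381/4.6
= 282 + 6 + 5.36 + 82.83
= 376.19 mOsm/kg

376.2 mOsm/kg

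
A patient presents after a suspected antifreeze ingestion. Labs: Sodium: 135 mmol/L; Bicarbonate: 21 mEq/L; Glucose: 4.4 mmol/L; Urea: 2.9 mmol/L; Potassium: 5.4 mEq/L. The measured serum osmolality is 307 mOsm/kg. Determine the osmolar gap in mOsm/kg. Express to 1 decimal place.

Calculated osmolality = 2·Na + glucose + urea
= 2·135 + 4.4 + 2.9
= 270 + 4.40 + 2.90
= 277.3 mOsm/kg ≈ 277.3 mOsm/kg
Osmolar gap = measured − calculated = 307 − 277.3 = 29.7 mOsm/kg

29.7 mOsm/kg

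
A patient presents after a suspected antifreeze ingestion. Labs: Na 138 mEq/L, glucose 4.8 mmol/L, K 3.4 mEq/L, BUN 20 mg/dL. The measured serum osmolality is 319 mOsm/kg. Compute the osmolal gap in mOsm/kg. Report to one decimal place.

31.1 mOsm/kg

Calculated osmolality = 2·Na + glucose + BUN/2.8
= 2·138 + 4.8 + 20/2.8
= 276 + 4.80 + 7.14
= 287.94 mOsm/kg ≈ 287.9 mOsm/kg
Osmolar gap = measured − calculated = 319 − 287.9 = 31.1 mOsm/kg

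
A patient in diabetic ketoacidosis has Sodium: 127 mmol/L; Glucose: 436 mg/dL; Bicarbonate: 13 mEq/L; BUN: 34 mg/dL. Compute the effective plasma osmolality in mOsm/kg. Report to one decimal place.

Effective osmolality excludes urea (freely permeant across cell membranes):
2·Na + glucose/18
= 2·127 + 436/18
= 254 + 24.22
= 278.22 mOsm/kg

278.2 mOsm/kg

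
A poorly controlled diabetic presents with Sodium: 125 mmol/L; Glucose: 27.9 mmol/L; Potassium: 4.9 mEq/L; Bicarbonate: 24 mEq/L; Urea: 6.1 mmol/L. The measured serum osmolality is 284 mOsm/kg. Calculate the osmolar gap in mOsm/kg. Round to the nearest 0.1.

Calculated osmolality = 2·Na + glucose + urea
= 2·125 + 27.9 + 6.1
= 250 + 27.90 + 6.10
= 284 mOsm/kg ≈ 284.0 mOsm/kg
Osmolar gap = measured − calculated = 284 − 284.0 = 0.0 mOsm/kg

0.0 mOsm/kg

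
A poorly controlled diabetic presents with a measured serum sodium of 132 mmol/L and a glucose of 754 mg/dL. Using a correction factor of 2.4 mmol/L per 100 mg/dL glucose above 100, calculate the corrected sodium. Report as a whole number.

148 mmol/L

Corrected Na = measured Na + 2.4 · (glucose − 100)/100
= 132 + 2.4 · (754 − 100)/100
= 132 + 15.7
= 147.7 mmol/L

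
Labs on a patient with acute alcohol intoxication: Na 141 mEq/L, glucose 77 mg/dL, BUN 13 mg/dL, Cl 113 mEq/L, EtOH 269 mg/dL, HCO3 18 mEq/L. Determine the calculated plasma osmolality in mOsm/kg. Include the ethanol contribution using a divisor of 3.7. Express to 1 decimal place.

Calculated osmolality = 2·Na + glucose/18 + BUN/2.8 + ethanol/3.7
= 2·141 + 77/18 + 13/2.8 + 269/3.7
= 282 + 4.28 + 4.64 + 72.70
= 363.62 mOsm/kg

363.6 mOsm/kg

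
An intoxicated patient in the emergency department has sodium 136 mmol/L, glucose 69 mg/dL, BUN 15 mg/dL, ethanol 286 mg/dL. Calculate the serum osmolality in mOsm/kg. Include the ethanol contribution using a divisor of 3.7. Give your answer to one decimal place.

358.5 mOsm/kg

Calculated osmolality = 2·Na + glucose/18 + BUN/2.8 + ethanol/3.7
= 2·136 + 69/18 + 15/2.8 + 286/3.7
= 272 + 3.83 + 5.36 + 77.30
= 358.49 mOsm/kg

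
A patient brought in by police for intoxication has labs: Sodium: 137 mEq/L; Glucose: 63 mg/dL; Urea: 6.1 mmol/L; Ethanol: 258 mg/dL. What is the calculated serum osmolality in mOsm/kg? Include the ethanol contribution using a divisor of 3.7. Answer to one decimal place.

353.3 mOsm/kg

Calculated osmolality = 2·Na + glucose/18 + urea + ethanol/3.7
= 2·137 + 63/18 + 6.1 + 258/3.7
= 274 + 3.50 + 6.10 + 69.73
= 353.33 mOsm/kg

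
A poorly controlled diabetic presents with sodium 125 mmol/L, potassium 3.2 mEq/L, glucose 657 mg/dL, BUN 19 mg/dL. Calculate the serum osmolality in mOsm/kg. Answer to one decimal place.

293.3 mOsm/kg

Calculated osmolality = 2·Na + glucose/18 + BUN/2.8
= 2·125 + 657/18 + 19/2.8
= 250 + 36.50 + 6.79
= 293.29 mOsm/kg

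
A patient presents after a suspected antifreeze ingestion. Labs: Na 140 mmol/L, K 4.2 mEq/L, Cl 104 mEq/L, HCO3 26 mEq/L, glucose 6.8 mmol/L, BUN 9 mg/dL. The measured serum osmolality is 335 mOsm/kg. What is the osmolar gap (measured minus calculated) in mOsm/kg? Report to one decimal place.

Calculated osmolality = 2·Na + glucose + BUN/2.8
= 2·140 + 6.8 + 9/2.8
= 280 + 6.80 + 3.21
= 290.01 mOsm/kg ≈ 290.0 mOsm/kg
Osmolar gap = measured − calculated = 335 − 290.0 = 45.0 mOsm/kg

45.0 mOsm/kg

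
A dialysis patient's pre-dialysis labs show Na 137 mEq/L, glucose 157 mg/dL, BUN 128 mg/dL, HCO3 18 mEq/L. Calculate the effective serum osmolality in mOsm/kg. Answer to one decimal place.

Effective osmolality excludes urea (freely permeant across cell membranes):
2·Na + glucose/18
= 2·137 + 157/18
= 274 + 8.72
= 282.72 mOsm/kg

282.7 mOsm/kg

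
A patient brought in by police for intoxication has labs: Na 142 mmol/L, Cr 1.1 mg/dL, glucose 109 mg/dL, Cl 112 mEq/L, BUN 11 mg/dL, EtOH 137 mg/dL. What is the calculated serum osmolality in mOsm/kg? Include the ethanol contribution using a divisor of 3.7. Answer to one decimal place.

Calculated osmolality = 2·Na + glucose/18 + BUN/2.8 + ethanol/3.7
= 2·142 + 109/18 + 11/2.8 + 137/3.7
= 284 + 6.06 + 3.93 + 37.03
= 331.02 mOsm/kg

331.0 mOsm/kg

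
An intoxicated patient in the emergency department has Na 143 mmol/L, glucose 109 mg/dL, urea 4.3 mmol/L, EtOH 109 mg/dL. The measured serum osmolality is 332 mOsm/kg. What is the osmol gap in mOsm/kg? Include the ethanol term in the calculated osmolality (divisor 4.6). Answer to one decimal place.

11.9 mOsm/kg

Calculated osmolality = 2·Na + glucose/18 + urea + ethanol/4.6
= 2·143 + 109/18 + 4.3 + 109/4.6
= 286 + 6.06 + 4.30 + 23.70
= 320.06 mOsm/kg ≈ 320.1 mOsm/kg
Osmolar gap = measured − calculated = 332 − 320.1 = 11.9 mOsm/kg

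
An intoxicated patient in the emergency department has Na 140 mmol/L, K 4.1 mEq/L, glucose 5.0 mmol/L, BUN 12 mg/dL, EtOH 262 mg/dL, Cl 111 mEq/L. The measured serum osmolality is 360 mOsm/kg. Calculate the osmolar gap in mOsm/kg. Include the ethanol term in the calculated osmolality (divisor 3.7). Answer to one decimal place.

-0.1 mOsm/kg

Calculated osmolality = 2·Na + glucose + BUN/2.8 + ethanol/3.7
= 2·140 + 5 + 12/2.8 + 262/3.7
= 280 + 5 + 4.29 + 70.81
= 360.1 mOsm/kg ≈ 360.1 mOsm/kg
Osmolar gap = measured − calculated = 360 − 360.1 = -0.1 mOsm/kg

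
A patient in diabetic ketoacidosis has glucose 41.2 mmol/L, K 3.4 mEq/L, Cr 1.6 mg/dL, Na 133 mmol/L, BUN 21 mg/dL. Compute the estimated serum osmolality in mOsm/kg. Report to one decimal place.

314.7 mOsm/kg

Calculated osmolality = 2·Na + glucose + BUN/2.8
= 2·133 + 41.2 + 21/2.8
= 266 + 41.20 + 7.50
= 314.7 mOsm/kg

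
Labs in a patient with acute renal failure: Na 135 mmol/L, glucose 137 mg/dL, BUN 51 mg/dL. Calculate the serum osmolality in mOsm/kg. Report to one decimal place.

Calculated osmolality = 2·Na + glucose/18 + BUN/2.8
= 2·135 + 137/18 + 51/2.8
= 270 + 7.61 + 18.21
= 295.82 mOsm/kg

295.8 mOsm/kg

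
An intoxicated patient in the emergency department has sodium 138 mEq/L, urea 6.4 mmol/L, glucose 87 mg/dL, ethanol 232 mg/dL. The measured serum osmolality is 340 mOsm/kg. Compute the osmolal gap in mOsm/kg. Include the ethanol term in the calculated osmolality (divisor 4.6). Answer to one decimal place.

2.3 mOsm/kg

Calculated osmolality = 2·Na + glucose/18 + urea + ethanol/4.6
= 2·138 + 87/18 + 6.4 + 232/4.6
= 276 + 4.83 + 6.40 + 50.43
= 337.66 mOsm/kg ≈ 337.7 mOsm/kg
Osmolar gap = measured − calculated = 340 − 337.7 = 2.3 mOsm/kg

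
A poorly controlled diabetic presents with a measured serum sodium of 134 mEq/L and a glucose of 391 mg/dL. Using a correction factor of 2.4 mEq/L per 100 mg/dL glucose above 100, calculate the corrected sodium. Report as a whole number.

141 mEq/L

Corrected Na = measured Na + 2.4 · (glucose − 100)/100
= 134 + 2.4 · (391 − 100)/100
= 134 + 7
= 141 mEq/L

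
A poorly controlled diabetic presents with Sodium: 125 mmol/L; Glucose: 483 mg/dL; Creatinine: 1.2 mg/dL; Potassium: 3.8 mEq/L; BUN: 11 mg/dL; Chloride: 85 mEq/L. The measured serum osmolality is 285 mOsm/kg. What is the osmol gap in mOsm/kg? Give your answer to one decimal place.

4.2 mOsm/kg

Calculated osmolality = 2·Na + glucose/18 + BUN/2.8
= 2·125 + 483/18 + 11/2.8
= 250 + 26.83 + 3.93
= 280.76 mOsm/kg ≈ 280.8 mOsm/kg
Osmolar gap = measured − calculated = 285 − 280.8 = 4.2 mOsm/kg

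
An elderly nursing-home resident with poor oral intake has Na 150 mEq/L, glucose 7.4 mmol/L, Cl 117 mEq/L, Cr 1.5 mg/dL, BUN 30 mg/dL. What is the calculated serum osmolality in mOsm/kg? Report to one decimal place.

318.1 mOsm/kg

Calculated osmolality = 2·Na + glucose + BUN/2.8
= 2·150 + 7.4 + 30/2.8
= 300 + 7.40 + 10.71
= 318.11 mOsm/kg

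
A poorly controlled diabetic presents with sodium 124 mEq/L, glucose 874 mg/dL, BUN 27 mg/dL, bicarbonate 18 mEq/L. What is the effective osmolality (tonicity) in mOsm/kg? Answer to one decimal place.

Effective osmolality excludes urea (freely permeant across cell membranes):
2·Na + glucose/18
= 2·124 + 874/18
= 248 + 48.56
= 296.56 mOsm/kg

296.6 mOsm/kg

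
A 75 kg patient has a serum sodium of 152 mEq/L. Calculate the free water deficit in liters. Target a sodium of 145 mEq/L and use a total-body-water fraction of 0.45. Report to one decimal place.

TBW = 0.45 · 75 = 33.75 L
Free water deficit = TBW · (Na/145 − 1)
= 33.75 · (152/145 − 1)
= 33.75 · 0.0483
= 1.63 L

1.6 L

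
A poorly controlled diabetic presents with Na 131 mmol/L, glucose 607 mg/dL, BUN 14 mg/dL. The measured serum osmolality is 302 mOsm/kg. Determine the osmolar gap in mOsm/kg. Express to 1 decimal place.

1.3 mOsm/kg

Calculated osmolality = 2·Na + glucose/18 + BUN/2.8
= 2·131 + 607/18 + 14/2.8
= 262 + 33.72 + 5
= 300.72 mOsm/kg ≈ 300.7 mOsm/kg
Osmolar gap = measured − calculated = 302 − 300.7 = 1.3 mOsm/kg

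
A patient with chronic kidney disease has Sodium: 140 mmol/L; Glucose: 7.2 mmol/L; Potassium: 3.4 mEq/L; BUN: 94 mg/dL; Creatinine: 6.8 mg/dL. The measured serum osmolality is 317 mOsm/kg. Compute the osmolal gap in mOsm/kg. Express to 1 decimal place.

Calculated osmolality = 2·Na + glucose + BUN/2.8
= 2·140 + 7.2 + 94/2.8
= 280 + 7.20 + 33.57
= 320.77 mOsm/kg ≈ 320.8 mOsm/kg
Osmolar gap = measured − calculated = 317 − 320.8 = -3.8 mOsm/kg

-3.8 mOsm/kg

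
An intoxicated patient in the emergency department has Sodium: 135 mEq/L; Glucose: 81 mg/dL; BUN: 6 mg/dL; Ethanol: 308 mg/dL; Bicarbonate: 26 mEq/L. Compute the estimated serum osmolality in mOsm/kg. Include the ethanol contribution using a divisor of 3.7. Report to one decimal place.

Calculated osmolality = 2·Na + glucose/18 + BUN/2.8 + ethanol/3.7
= 2·135 + 81/18 + 6/2.8 + 308/3.7
= 270 + 4.50 + 2.14 + 83.24
= 359.88 mOsm/kg

359.9 mOsm/kg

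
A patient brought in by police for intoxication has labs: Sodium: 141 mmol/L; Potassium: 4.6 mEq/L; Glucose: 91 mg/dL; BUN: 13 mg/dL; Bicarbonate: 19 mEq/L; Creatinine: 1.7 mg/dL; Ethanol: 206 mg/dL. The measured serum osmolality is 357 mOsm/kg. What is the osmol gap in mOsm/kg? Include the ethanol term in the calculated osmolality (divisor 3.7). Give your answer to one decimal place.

9.6 mOsm/kg

Calculated osmolality = 2·Na + glucose/18 + BUN/2.8 + ethanol/3.7
= 2·141 + 91/18 + 13/2.8 + 206/3.7
= 282 + 5.06 + 4.64 + 55.68
= 347.38 mOsm/kg ≈ 347.4 mOsm/kg
Osmolar gap = measured − calculated = 357 − 347.4 = 9.6 mOsm/kg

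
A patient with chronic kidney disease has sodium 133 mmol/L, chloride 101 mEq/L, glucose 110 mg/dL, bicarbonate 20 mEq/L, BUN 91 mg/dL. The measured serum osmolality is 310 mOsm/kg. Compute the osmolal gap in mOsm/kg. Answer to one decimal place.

Calculated osmolality = 2·Na + glucose/18 + BUN/2.8
= 2·133 + 110/18 + 91/2.8
= 266 + 6.11 + 32.50
= 304.61 mOsm/kg ≈ 304.6 mOsm/kg
Osmolar gap = measured − calculated = 310 − 304.6 = 5.4 mOsm/kg

5.4 mOsm/kg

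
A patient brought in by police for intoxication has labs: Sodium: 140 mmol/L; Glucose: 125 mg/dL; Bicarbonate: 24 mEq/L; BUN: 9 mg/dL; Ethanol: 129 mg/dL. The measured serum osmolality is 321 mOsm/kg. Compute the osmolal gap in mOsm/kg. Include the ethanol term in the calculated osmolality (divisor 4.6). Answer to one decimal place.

Calculated osmolality = 2·Na + glucose/18 + BUN/2.8 + ethanol/4.6
= 2·140 + 125/18 + 9/2.8 + 129/4.6
= 280 + 6.94 + 3.21 + 28.04
= 318.19 mOsm/kg ≈ 318.2 mOsm/kg
Osmolar gap = measured − calculated = 321 − 318.2 = 2.8 mOsm/kg

2.8 mOsm/kg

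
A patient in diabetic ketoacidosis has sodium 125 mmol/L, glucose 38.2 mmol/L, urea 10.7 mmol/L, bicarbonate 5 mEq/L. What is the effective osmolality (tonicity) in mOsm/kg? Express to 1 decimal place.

Effective osmolality excludes urea (freely permeant across cell membranes):
2·Na + glucose
= 2·125 + 38.2
= 250 + 38.2
= 288.2 mOsm/kg

288.2 mOsm/kg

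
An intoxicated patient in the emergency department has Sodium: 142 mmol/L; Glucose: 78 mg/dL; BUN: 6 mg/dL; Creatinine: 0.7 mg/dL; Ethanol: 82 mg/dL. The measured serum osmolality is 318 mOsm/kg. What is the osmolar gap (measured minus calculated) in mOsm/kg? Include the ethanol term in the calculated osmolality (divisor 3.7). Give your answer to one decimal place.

5.4 mOsm/kg

Calculated osmolality = 2·Na + glucose/18 + BUN/2.8 + ethanol/3.7
= 2·142 + 78/18 + 6/2.8 + 82/3.7
= 284 + 4.33 + 2.14 + 22.16
= 312.63 mOsm/kg ≈ 312.6 mOsm/kg
Osmolar gap = measured − calculated = 318 − 312.6 = 5.4 mOsm/kg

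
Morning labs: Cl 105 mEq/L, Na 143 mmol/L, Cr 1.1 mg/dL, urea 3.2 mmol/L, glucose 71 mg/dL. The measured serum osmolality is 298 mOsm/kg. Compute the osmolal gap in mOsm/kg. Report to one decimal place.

Calculated osmolality = 2·Na + glucose/18 + urea
= 2·143 + 71/18 + 3.2
= 286 + 3.94 + 3.20
= 293.14 mOsm/kg ≈ 293.1 mOsm/kg
Osmolar gap = measured − calculated = 298 − 293.1 = 4.9 mOsm/kg

4.9 mOsm/kg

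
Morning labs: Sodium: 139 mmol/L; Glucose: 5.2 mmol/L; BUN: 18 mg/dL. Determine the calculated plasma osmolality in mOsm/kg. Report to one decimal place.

289.6 mOsm/kg

Calculated osmolality = 2·Na + glucose + BUN/2.8
= 2·139 + 5.2 + 18/2.8
= 278 + 5.20 + 6.43
= 289.63 mOsm/kg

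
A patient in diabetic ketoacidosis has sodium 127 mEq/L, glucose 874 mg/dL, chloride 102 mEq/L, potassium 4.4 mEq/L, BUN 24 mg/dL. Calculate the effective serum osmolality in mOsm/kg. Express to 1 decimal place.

302.6 mOsm/kg

Effective osmolality excludes urea (freely permeant across cell membranes):
2·Na + glucose/18
= 2·127 + 874/18
= 254 + 48.56
= 302.56 mOsm/kg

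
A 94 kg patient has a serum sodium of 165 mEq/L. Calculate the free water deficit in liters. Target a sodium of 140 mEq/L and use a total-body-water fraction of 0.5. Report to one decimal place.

TBW = 0.5 · 94 = 47 L
Free water deficit = TBW · (Na/140 − 1)
= 47 · (165/140 − 1)
= 47 · 0.1786
= 8.39 L

8.4 L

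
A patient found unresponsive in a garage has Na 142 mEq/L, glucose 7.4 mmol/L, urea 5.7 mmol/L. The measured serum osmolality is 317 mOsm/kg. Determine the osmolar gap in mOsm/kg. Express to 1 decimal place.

19.9 mOsm/kg

Calculated osmolality = 2·Na + glucose + urea
= 2·142 + 7.4 + 5.7
= 284 + 7.40 + 5.70
= 297.1 mOsm/kg ≈ 297.1 mOsm/kg
Osmolar gap = measured − calculated = 317 − 297.1 = 19.9 mOsm/kg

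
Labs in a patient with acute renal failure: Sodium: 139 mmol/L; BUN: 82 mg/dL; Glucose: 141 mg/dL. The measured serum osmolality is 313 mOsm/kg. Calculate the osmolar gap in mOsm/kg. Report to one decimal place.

Calculated osmolality = 2·Na + glucose/18 + BUN/2.8
= 2·139 + 141/18 + 82/2.8
= 278 + 7.83 + 29.29
= 315.12 mOsm/kg ≈ 315.1 mOsm/kg
Osmolar gap = measured − calculated = 313 − 315.1 = -2.1 mOsm/kg

-2.1 mOsm/kg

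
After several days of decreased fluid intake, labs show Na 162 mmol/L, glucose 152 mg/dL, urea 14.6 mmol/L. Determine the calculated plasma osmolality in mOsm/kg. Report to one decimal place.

347.0 mOsm/kg

Calculated osmolality = 2·Na + glucose/18 + urea
= 2·162 + 152/18 + 14.6
= 324 + 8.44 + 14.60
= 347.04 mOsm/kg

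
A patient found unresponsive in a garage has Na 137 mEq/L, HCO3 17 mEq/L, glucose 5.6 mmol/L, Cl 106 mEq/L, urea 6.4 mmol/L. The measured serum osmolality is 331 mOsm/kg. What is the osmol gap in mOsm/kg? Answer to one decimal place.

45.0 mOsm/kg

Calculated osmolality = 2·Na + glucose + urea
= 2·137 + 5.6 + 6.4
= 274 + 5.60 + 6.40
= 286 mOsm/kg ≈ 286.0 mOsm/kg
Osmolar gap = measured − calculated = 331 − 286.0 = 45.0 mOsm/kg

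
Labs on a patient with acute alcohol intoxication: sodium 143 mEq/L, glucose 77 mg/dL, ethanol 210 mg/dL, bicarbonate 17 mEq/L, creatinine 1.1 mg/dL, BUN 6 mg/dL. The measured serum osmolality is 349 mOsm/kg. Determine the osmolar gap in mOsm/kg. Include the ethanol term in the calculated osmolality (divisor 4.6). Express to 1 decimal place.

Calculated osmolality = 2·Na + glucose/18 + BUN/2.8 + ethanol/4.6
= 2·143 + 77/18 + 6/2.8 + 210/4.6
= 286 + 4.28 + 2.14 + 45.65
= 338.07 mOsm/kg ≈ 338.1 mOsm/kg
Osmolar gap = measured − calculated = 349 − 338.1 = 10.9 mOsm/kg

10.9 mOsm/kg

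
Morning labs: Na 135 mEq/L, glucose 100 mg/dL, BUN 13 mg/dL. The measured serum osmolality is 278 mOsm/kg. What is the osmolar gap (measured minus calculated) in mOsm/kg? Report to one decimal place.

Calculated osmolality = 2·Na + glucose/18 + BUN/2.8
= 2·135 + 100/18 + 13/2.8
= 270 + 5.56 + 4.64
= 280.2 mOsm/kg ≈ 280.2 mOsm/kg
Osmolar gap = measured − calculated = 278 − 280.2 = -2.2 mOsm/kg

-2.2 mOsm/kg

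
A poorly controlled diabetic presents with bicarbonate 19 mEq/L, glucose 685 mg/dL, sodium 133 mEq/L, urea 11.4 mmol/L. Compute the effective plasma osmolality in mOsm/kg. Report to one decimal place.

Effective osmolality excludes urea (freely permeant across cell membranes):
2·Na + glucose/18
= 2·133 + 685/18
= 266 + 38.06
= 304.06 mOsm/kg

304.1 mOsm/kg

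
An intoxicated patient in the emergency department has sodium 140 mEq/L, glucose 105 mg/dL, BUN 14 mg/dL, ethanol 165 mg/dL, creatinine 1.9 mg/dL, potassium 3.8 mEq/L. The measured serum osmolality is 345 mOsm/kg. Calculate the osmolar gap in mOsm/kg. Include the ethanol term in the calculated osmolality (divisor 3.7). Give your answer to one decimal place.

9.6 mOsm/kg

Calculated osmolality = 2·Na + glucose/18 + BUN/2.8 + ethanol/3.7
= 2·140 + 105/18 + 14/2.8 + 165/3.7
= 280 + 5.83 + 5 + 44.59
= 335.42 mOsm/kg ≈ 335.4 mOsm/kg
Osmolar gap = measured − calculated = 345 − 335.4 = 9.6 mOsm/kg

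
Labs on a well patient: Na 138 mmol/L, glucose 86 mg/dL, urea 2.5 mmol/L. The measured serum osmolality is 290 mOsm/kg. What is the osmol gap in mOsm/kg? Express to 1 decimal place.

Calculated osmolality = 2·Na + glucose/18 + urea
= 2·138 + 86/18 + 2.5
= 276 + 4.78 + 2.50
= 283.28 mOsm/kg ≈ 283.3 mOsm/kg
Osmolar gap = measured − calculated = 290 − 283.3 = 6.7 mOsm/kg

6.7 mOsm/kg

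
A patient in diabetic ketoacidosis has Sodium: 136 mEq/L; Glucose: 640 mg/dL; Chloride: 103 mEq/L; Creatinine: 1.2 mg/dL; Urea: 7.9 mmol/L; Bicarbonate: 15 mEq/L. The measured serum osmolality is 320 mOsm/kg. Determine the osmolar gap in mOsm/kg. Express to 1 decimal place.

4.5 mOsm/kg

Calculated osmolality = 2·Na + glucose/18 + urea
= 2·136 + 640/18 + 7.9
= 272 + 35.56 + 7.90
= 315.46 mOsm/kg ≈ 315.5 mOsm/kg
Osmolar gap = measured − calculated = 320 − 315.5 = 4.5 mOsm/kg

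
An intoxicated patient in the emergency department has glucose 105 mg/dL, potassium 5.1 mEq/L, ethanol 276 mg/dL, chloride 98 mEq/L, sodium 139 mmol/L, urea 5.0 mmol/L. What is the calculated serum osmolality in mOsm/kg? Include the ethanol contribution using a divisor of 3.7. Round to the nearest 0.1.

Calculated osmolality = 2·Na + glucose/18 + urea + ethanol/3.7
= 2·139 + 105/18 + 5 + 276/3.7
= 278 + 5.83 + 5 + 74.59
= 363.42 mOsm/kg

363.4 mOsm/kg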